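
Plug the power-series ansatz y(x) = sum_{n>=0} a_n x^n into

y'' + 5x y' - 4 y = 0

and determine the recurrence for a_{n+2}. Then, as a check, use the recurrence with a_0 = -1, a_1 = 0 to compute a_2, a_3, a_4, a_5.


Substitute y = sum_n a_n x^n.
y''(x) has coefficient (n+2)(n+1) a_{n+2} at x^n;
5 x y'(x) has coefficient 5 n a_n at x^n (shift);
-4 y(x) has coefficient -4 a_n at x^n.
Matching x^n: (n+2)(n+1) a_{n+2} + (5n - 4) a_n = 0.
Thus a_{n+2} = (-5n + 4) / ((n+1)(n+2)) * a_n.

Check with a_0 = -1, a_1 = 0 (apply the recurrence for n = 0, 1, 2, 3): a_0 = -1, a_1 = 0, a_2 = -2, a_3 = 0, a_4 = 1, a_5 = 0.

a_(n+2) = (-5n + 4) / ((n+1)(n+2)) * a_n; check: a_0 = -1, a_1 = 0, a_2 = -2, a_3 = 0, a_4 = 1, a_5 = 0


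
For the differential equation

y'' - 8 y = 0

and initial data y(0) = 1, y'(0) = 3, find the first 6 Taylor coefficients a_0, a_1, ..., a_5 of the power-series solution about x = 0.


Ansatz: y(x) = sum_{n>=0} a_n x^n, so y'(x) = sum_{n>=1} n a_n x^(n-1) and y''(x) = sum_{n>=2} n(n-1) a_n x^(n-2).
Substitute into P(x) y'' + Q(x) y' + R(x) y = 0 with P(x) = 1, Q(x) = 0, R(x) = -8, and match powers of x.
Initial conditions: a_0 = 1, a_1 = 3.
Setting the coefficient of each power of x to zero and solving order by order (substituting the coefficients already found):
  x^0: 2 a_2 - 8 a_0 = 0  ->  2 a_2 = 8 a_0 = 8  ->  a_2 = 4
  x^1: 6 a_3 - 8 a_1 = 0  ->  6 a_3 = 8 a_1 = 24  ->  a_3 = 4
  x^2: 12 a_4 - 8 a_2 = 0  ->  12 a_4 = 8 a_2 = 32  ->  a_4 = 8/3
  x^3: 20 a_5 - 8 a_3 = 0  ->  20 a_5 = 8 a_3 = 32  ->  a_5 = 8/5
Truncated series: y(x) = 1 + 3 x + 4 x^2 + 4 x^3 + (8/3) x^4 + (8/5) x^5 + O(x^6).

a_0 = 1; a_1 = 3; a_2 = 4; a_3 = 4; a_4 = 8/3; a_5 = 8/5


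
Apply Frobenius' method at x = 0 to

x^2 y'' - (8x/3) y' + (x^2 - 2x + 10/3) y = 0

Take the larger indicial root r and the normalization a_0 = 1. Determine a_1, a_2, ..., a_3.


Write in Frobenius form y'' + (p(x)/x) y' + (q(x)/x^2) y = 0:
  p(x) = -8/3,  q(x) = x^2 - 2x + 10/3.
Indicial equation: r(r-1) + (-8/3) r + (10/3) = 0 -> roots r_1 = 2, r_2 = 5/3.
Take r = r_1 = 2. Let y(x) = x^r sum_{n>=0} a_n x^n with a_0 = 1.
Substitute y = x^r sum a_n x^n and match x^{r+n}. The recurrence is
  D(n) a_n - 2 a_{n-1} + 1 a_{n-2} = 0,  where D(n) = (r+n)(r+n-1) + (-8/3)(r+n) + (10/3).
  a_n = [2 a_{n-1} - 1 a_{n-2}] / D(n).
Since the indicial polynomial factors as (r - r_1)(r - r_2), D(n) = (r_1 + n - r_1)(r_1 + n - r_2) = n(n + 1/3).
Evaluating step by step (a_0 = 1):
  n = 1: D(1) = 1(1 + 1/3) = 4/3; numerator = 2(1) = 2; a_1 = (2)/(4/3) = 3/2
  n = 2: D(2) = 2(2 + 1/3) = 14/3; numerator = 2(3/2) - 1(1) = 2; a_2 = (2)/(14/3) = 3/7
  n = 3: D(3) = 3(3 + 1/3) = 10; numerator = 2(3/7) - 1(3/2) = -9/14; a_3 = (-9/14)/(10) = -9/140

r = 2; a_0 = 1; a_1 = 3/2; a_2 = 3/7; a_3 = -9/140


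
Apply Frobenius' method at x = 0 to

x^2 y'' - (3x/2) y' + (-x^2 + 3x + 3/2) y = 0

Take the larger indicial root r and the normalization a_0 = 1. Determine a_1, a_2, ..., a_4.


Write in Frobenius form y'' + (p(x)/x) y' + (q(x)/x^2) y = 0:
  p(x) = -3/2,  q(x) = -x^2 + 3x + 3/2.
Indicial equation: r(r-1) + (-3/2) r + (3/2) = 0 -> roots r_1 = 3/2, r_2 = 1.
Take r = r_1 = 3/2. Let y(x) = x^r sum_{n>=0} a_n x^n with a_0 = 1.
Substitute y = x^r sum a_n x^n and match x^{r+n}. The recurrence is
  D(n) a_n + 3 a_{n-1} - 1 a_{n-2} = 0,  where D(n) = (r+n)(r+n-1) + (-3/2)(r+n) + (3/2).
  a_n = [-3 a_{n-1} + 1 a_{n-2}] / D(n).
Since the indicial polynomial factors as (r - r_1)(r - r_2), D(n) = (r_1 + n - r_1)(r_1 + n - r_2) = n(n + 1/2).
Evaluating step by step (a_0 = 1):
  n = 1: D(1) = 1(1 + 1/2) = 3/2; numerator = -3(1) = -3; a_1 = (-3)/(3/2) = -2
  n = 2: D(2) = 2(2 + 1/2) = 5; numerator = -3(-2) + 1(1) = 7; a_2 = (7)/(5) = 7/5
  n = 3: D(3) = 3(3 + 1/2) = 21/2; numerator = -3(7/5) + 1(-2) = -31/5; a_3 = (-31/5)/(21/2) = -62/105
  n = 4: D(4) = 4(4 + 1/2) = 18; numerator = -3(-62/105) + 1(7/5) = 111/35; a_4 = (111/35)/(18) = 37/210

r = 3/2; a_0 = 1; a_1 = -2; a_2 = 7/5; a_3 = -62/105; a_4 = 37/210


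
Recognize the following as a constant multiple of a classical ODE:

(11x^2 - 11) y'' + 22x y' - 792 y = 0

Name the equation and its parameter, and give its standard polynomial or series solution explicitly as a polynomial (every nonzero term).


All three coefficients share the factor -11; dividing through by -11 gives  (1 - x^2) y'' - 2x y' + 72 y = 0.
This matches the Legendre equation (1 - x^2) y'' - 2x y' + n(n+1) y = 0 (note the -2x y' term) with n(n+1) = 72, so n = 8; the polynomial solution is P_8(x).
With y = sum_k a_k x^k, matching x^k gives (k+2)(k+1) a_{k+2} = [k(k+1) - n(n+1)] a_k = (k - 8)(k + 9) a_k. The right side vanishes at k = 8, so the series with the parity of 8 terminates at degree 8.
Standard normalization (P_n(1) = 1): leading coefficient (2n)!/(2^n (n!)^2) = 20922789888000/(256*1625702400) = 6435/128, so a_8 = 6435/128. Work downward with a_k = (k+1)(k+2) a_{k+2} / ((k - 8)(k + 9)):
  a_6 = (7)(8)(6435/128) / ((6 - 8)(6 + 9)) = (45045/16)/(-30) = -3003/32
  a_4 = (5)(6)(-3003/32) / ((4 - 8)(4 + 9)) = (-45045/16)/(-52) = 3465/64
  a_2 = (3)(4)(3465/64) / ((2 - 8)(2 + 9)) = (10395/16)/(-66) = -315/32
  a_0 = (1)(2)(-315/32) / ((0 - 8)(0 + 9)) = (-315/16)/(-72) = 35/128
Hence P_8(x) = 6435 x^8/128 - 3003 x^6/32 + 3465 x^4/64 - 315 x^2/32 + 35/128.

P_8(x); series = 6435 x^8/128 - 3003 x^6/32 + 3465 x^4/64 - 315 x^2/32 + 35/128


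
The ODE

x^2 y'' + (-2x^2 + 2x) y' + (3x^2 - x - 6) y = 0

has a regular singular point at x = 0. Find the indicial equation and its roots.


Divide by x^2 to reach normal form y'' + P_1(x) y' + P_2(x) y = 0 with P_1(x) = -2 + 2/x and P_2(x) = 3 - 1/x - 6/x^2.
x = 0 is a singular point because the y'-coefficient -2 + 2/x has a pole at x = 0 and the y-coefficient 3 - 1/x - 6/x^2 has a pole at x = 0.
It is a regular singular point because x P_1(x) = p(x) = 2 - 2x and x^2 P_2(x) = q(x) = 3x^2 - x - 6 are polynomials, hence analytic at x = 0.
p(0) = 2,  q(0) = -6.
Indicial equation: r(r-1) + p(0) r + q(0) = 0, i.e. r^2 + (p(0) - 1) r + q(0) = 0, i.e. r^2 + 1 r - 6 = 0.
Discriminant: (1)^2 - 4(-6) = 25, so r = (-1 ± 5)/2.
Solving: r_1 = 2, r_2 = -3.

indicial: r^2 + 1 r - 6 = 0; roots r_1 = 2, r_2 = -3


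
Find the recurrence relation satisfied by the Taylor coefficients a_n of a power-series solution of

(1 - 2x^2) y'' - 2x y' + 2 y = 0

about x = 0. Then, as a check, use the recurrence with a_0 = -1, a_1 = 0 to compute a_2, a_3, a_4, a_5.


Substitute y = sum_n a_n x^n.
(1 - 2 x^2) y'' contributes (n+2)(n+1) a_{n+2} - 2 n(n-1) a_n at x^n.
-2 x y'(x) contributes -2 n a_n at x^n.
2 y(x) contributes 2 a_n at x^n.
Matching x^n: (n+2)(n+1) a_{n+2} + (-2 n(n-1) - 2 n + 2) a_n = 0.
Thus a_{n+2} = (2 n(n-1) + 2 n - 2) / ((n+1)(n+2)) * a_n.

Check with a_0 = -1, a_1 = 0 (apply the recurrence for n = 0, 1, 2, 3): a_0 = -1, a_1 = 0, a_2 = 1, a_3 = 0, a_4 = 1/2, a_5 = 0.

a_(n+2) = (2 n(n-1) + 2 n - 2) / ((n+1)(n+2)) * a_n; check: a_0 = -1, a_1 = 0, a_2 = 1, a_3 = 0, a_4 = 1/2, a_5 = 0


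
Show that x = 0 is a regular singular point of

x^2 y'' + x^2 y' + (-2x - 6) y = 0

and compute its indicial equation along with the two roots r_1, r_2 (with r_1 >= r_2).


Divide by x^2 to reach normal form y'' + P_1(x) y' + P_2(x) y = 0 with P_1(x) = 1 and P_2(x) = -2/x - 6/x^2.
x = 0 is a singular point because the y-coefficient -2/x - 6/x^2 has a pole at x = 0.
It is a regular singular point because x P_1(x) = p(x) = x and x^2 P_2(x) = q(x) = -2x - 6 are polynomials, hence analytic at x = 0.
p(0) = 0,  q(0) = -6.
Indicial equation: r(r-1) + p(0) r + q(0) = 0, i.e. r^2 + (p(0) - 1) r + q(0) = 0, i.e. r^2 - 1 r - 6 = 0.
Discriminant: (-1)^2 - 4(-6) = 25, so r = (1 ± 5)/2.
Solving: r_1 = 3, r_2 = -2.

indicial: r^2 - 1 r - 6 = 0; roots r_1 = 3, r_2 = -2


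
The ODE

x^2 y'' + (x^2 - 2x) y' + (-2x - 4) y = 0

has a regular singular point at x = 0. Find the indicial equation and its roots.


Divide by x^2 to reach normal form y'' + P_1(x) y' + P_2(x) y = 0 with P_1(x) = 1 - 2/x and P_2(x) = -2/x - 4/x^2.
x = 0 is a singular point because the y'-coefficient 1 - 2/x has a pole at x = 0 and the y-coefficient -2/x - 4/x^2 has a pole at x = 0.
It is a regular singular point because x P_1(x) = p(x) = x - 2 and x^2 P_2(x) = q(x) = -2x - 4 are polynomials, hence analytic at x = 0.
p(0) = -2,  q(0) = -4.
Indicial equation: r(r-1) + p(0) r + q(0) = 0, i.e. r^2 + (p(0) - 1) r + q(0) = 0, i.e. r^2 - 3 r - 4 = 0.
Discriminant: (-3)^2 - 4(-4) = 25, so r = (3 ± 5)/2.
Solving: r_1 = 4, r_2 = -1.

indicial: r^2 - 3 r - 4 = 0; roots r_1 = 4, r_2 = -1


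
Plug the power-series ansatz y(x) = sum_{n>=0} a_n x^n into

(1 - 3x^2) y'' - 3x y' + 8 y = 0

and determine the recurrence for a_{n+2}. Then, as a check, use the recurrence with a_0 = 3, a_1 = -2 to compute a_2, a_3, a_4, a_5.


Substitute y = sum_n a_n x^n.
(1 - 3 x^2) y'' contributes (n+2)(n+1) a_{n+2} - 3 n(n-1) a_n at x^n.
-3 x y'(x) contributes -3 n a_n at x^n.
8 y(x) contributes 8 a_n at x^n.
Matching x^n: (n+2)(n+1) a_{n+2} + (-3 n(n-1) - 3 n + 8) a_n = 0.
Thus a_{n+2} = (3 n(n-1) + 3 n - 8) / ((n+1)(n+2)) * a_n.

Check with a_0 = 3, a_1 = -2 (apply the recurrence for n = 0, 1, 2, 3): a_0 = 3, a_1 = -2, a_2 = -12, a_3 = 5/3, a_4 = -4, a_5 = 19/12.

a_(n+2) = (3 n(n-1) + 3 n - 8) / ((n+1)(n+2)) * a_n; check: a_0 = 3, a_1 = -2, a_2 = -12, a_3 = 5/3, a_4 = -4, a_5 = 19/12


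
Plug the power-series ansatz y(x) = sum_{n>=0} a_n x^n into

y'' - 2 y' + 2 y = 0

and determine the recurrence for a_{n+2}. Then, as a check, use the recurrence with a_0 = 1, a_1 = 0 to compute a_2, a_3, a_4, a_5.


Substitute y = sum_n a_n x^n.
y''(x) has coefficient (n+2)(n+1) a_{n+2} at x^n;
-2 y'(x) has coefficient -2 (n+1) a_{n+1} at x^n;
2 y(x) has coefficient 2 a_n at x^n.
Matching x^n: (n+2)(n+1) a_{n+2} - 2 (n+1) a_{n+1} + 2 a_n = 0.
Thus a_{n+2} = [2 (n+1) a_{n+1} - 2 a_n] / ((n+1)(n+2)).

Check with a_0 = 1, a_1 = 0 (apply the recurrence for n = 0, 1, 2, 3): a_0 = 1, a_1 = 0, a_2 = -1, a_3 = -2/3, a_4 = -1/6, a_5 = 0.

a_(n+2) = [2 (n+1) a_(n+1) - 2 a_n] / ((n+1)(n+2)); check: a_0 = 1, a_1 = 0, a_2 = -1, a_3 = -2/3, a_4 = -1/6, a_5 = 0


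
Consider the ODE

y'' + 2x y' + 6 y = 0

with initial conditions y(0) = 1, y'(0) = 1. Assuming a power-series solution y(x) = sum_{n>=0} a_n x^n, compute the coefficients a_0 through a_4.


Ansatz: y(x) = sum_{n>=0} a_n x^n, so y'(x) = sum_{n>=1} n a_n x^(n-1) and y''(x) = sum_{n>=2} n(n-1) a_n x^(n-2).
Substitute into P(x) y'' + Q(x) y' + R(x) y = 0 with P(x) = 1, Q(x) = 2x, R(x) = 6, and match powers of x.
Initial conditions: a_0 = 1, a_1 = 1.
Setting the coefficient of each power of x to zero and solving order by order (substituting the coefficients already found):
  x^0: 2 a_2 + 6 a_0 = 0  ->  2 a_2 = -6 a_0 = -6  ->  a_2 = -3
  x^1: 6 a_3 + 8 a_1 = 0  ->  6 a_3 = -8 a_1 = -8  ->  a_3 = -4/3
  x^2: 12 a_4 + 10 a_2 = 0  ->  12 a_4 = -10 a_2 = 30  ->  a_4 = 5/2
Truncated series: y(x) = 1 + x - 3 x^2 - (4/3) x^3 + (5/2) x^4 + O(x^5).

a_0 = 1; a_1 = 1; a_2 = -3; a_3 = -4/3; a_4 = 5/2


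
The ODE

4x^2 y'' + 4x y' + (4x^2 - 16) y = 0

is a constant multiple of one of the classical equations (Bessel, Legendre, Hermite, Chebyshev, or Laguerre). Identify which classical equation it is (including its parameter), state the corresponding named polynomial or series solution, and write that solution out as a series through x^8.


All three coefficients share the factor 4; dividing through by 4 gives  x^2 y'' + x y' + (x^2 - 4) y = 0.
This matches the Bessel equation x^2 y'' + x y' + (x^2 - nu^2) y = 0 with nu^2 = 4, so nu = 2; the solution bounded at x = 0 is J_2(x).
Frobenius at x = 0: indicial roots ±nu; for r = nu the recurrence k(k + 2nu) c_k = -c_{k-2} gives the standard series J_nu(x) = sum_{k>=0} (-1)^k / (k! (k+nu)!) (x/2)^(2k+nu). Evaluate the first 4 terms:
  k = 0: (-1)^0 / (0! * 2! * 2^2) x^2 = 1/(1*2*4) x^2 = (1/8) x^2
  k = 1: (-1)^1 / (1! * 3! * 2^4) x^4 = -1/(1*6*16) x^4 = (-1/96) x^4
  k = 2: (-1)^2 / (2! * 4! * 2^6) x^6 = 1/(2*24*64) x^6 = (1/3072) x^6
  k = 3: (-1)^3 / (3! * 5! * 2^8) x^8 = -1/(6*120*256) x^8 = (-1/184320) x^8
Hence J_2(x) = -x^8/184320 + x^6/3072 - x^4/96 + x^2/8 + ....

J_2(x); series = -x^8/184320 + x^6/3072 - x^4/96 + x^2/8


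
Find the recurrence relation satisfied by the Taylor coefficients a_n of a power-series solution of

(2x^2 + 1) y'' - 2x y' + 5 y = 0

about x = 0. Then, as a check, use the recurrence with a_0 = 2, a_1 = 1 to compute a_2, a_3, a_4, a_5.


Substitute y = sum_n a_n x^n.
(1 + 2 x^2) y'' contributes (n+2)(n+1) a_{n+2} + 2 n(n-1) a_n at x^n.
-2 x y'(x) contributes -2 n a_n at x^n.
5 y(x) contributes 5 a_n at x^n.
Matching x^n: (n+2)(n+1) a_{n+2} + (2 n(n-1) - 2 n + 5) a_n = 0.
Thus a_{n+2} = (-2 n(n-1) + 2 n - 5) / ((n+1)(n+2)) * a_n.

Check with a_0 = 2, a_1 = 1 (apply the recurrence for n = 0, 1, 2, 3): a_0 = 2, a_1 = 1, a_2 = -5, a_3 = -1/2, a_4 = 25/12, a_5 = 11/40.

a_(n+2) = (-2 n(n-1) + 2 n - 5) / ((n+1)(n+2)) * a_n; check: a_0 = 2, a_1 = 1, a_2 = -5, a_3 = -1/2, a_4 = 25/12, a_5 = 11/40


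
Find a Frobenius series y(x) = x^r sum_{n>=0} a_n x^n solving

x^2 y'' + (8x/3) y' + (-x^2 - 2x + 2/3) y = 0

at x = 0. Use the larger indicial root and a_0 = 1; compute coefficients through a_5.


Write in Frobenius form y'' + (p(x)/x) y' + (q(x)/x^2) y = 0:
  p(x) = 8/3,  q(x) = -x^2 - 2x + 2/3.
Indicial equation: r(r-1) + (8/3) r + (2/3) = 0 -> roots r_1 = -2/3, r_2 = -1.
Take r = r_1 = -2/3. Let y(x) = x^r sum_{n>=0} a_n x^n with a_0 = 1.
Substitute y = x^r sum a_n x^n and match x^{r+n}. The recurrence is
  D(n) a_n - 2 a_{n-1} - 1 a_{n-2} = 0,  where D(n) = (r+n)(r+n-1) + (8/3)(r+n) + (2/3).
  a_n = [2 a_{n-1} + 1 a_{n-2}] / D(n).
Since the indicial polynomial factors as (r - r_1)(r - r_2), D(n) = (r_1 + n - r_1)(r_1 + n - r_2) = n(n + 1/3).
Evaluating step by step (a_0 = 1):
  n = 1: D(1) = 1(1 + 1/3) = 4/3; numerator = 2(1) = 2; a_1 = (2)/(4/3) = 3/2
  n = 2: D(2) = 2(2 + 1/3) = 14/3; numerator = 2(3/2) + 1(1) = 4; a_2 = (4)/(14/3) = 6/7
  n = 3: D(3) = 3(3 + 1/3) = 10; numerator = 2(6/7) + 1(3/2) = 45/14; a_3 = (45/14)/(10) = 9/28
  n = 4: D(4) = 4(4 + 1/3) = 52/3; numerator = 2(9/28) + 1(6/7) = 3/2; a_4 = (3/2)/(52/3) = 9/104
  n = 5: D(5) = 5(5 + 1/3) = 80/3; numerator = 2(9/104) + 1(9/28) = 45/91; a_5 = (45/91)/(80/3) = 27/1456

r = -2/3; a_0 = 1; a_1 = 3/2; a_2 = 6/7; a_3 = 9/28; a_4 = 9/104; a_5 = 27/1456


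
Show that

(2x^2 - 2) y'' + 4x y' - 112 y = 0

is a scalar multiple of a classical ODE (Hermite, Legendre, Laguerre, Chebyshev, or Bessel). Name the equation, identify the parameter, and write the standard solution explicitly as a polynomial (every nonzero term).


All three coefficients share the factor -2; dividing through by -2 gives  (1 - x^2) y'' - 2x y' + 56 y = 0.
This matches the Legendre equation (1 - x^2) y'' - 2x y' + n(n+1) y = 0 (note the -2x y' term) with n(n+1) = 56, so n = 7; the polynomial solution is P_7(x).
With y = sum_k a_k x^k, matching x^k gives (k+2)(k+1) a_{k+2} = [k(k+1) - n(n+1)] a_k = (k - 7)(k + 8) a_k. The right side vanishes at k = 7, so the series with the parity of 7 terminates at degree 7.
Standard normalization (P_n(1) = 1): leading coefficient (2n)!/(2^n (n!)^2) = 87178291200/(128*25401600) = 429/16, so a_7 = 429/16. Work downward with a_k = (k+1)(k+2) a_{k+2} / ((k - 7)(k + 8)):
  a_5 = (6)(7)(429/16) / ((5 - 7)(5 + 8)) = (9009/8)/(-26) = -693/16
  a_3 = (4)(5)(-693/16) / ((3 - 7)(3 + 8)) = (-3465/4)/(-44) = 315/16
  a_1 = (2)(3)(315/16) / ((1 - 7)(1 + 8)) = (945/8)/(-54) = -35/16
Hence P_7(x) = 429 x^7/16 - 693 x^5/16 + 315 x^3/16 - 35 x/16.

P_7(x); series = 429 x^7/16 - 693 x^5/16 + 315 x^3/16 - 35 x/16


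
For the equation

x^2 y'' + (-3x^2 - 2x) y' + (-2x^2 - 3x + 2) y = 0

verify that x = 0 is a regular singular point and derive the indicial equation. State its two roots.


Divide by x^2 to reach normal form y'' + P_1(x) y' + P_2(x) y = 0 with P_1(x) = -3 - 2/x and P_2(x) = -2 - 3/x + 2/x^2.
x = 0 is a singular point because the y'-coefficient -3 - 2/x has a pole at x = 0 and the y-coefficient -2 - 3/x + 2/x^2 has a pole at x = 0.
It is a regular singular point because x P_1(x) = p(x) = -3x - 2 and x^2 P_2(x) = q(x) = -2x^2 - 3x + 2 are polynomials, hence analytic at x = 0.
p(0) = -2,  q(0) = 2.
Indicial equation: r(r-1) + p(0) r + q(0) = 0, i.e. r^2 + (p(0) - 1) r + q(0) = 0, i.e. r^2 - 3 r + 2 = 0.
Discriminant: (-3)^2 - 4(2) = 1, so r = (3 ± 1)/2.
Solving: r_1 = 2, r_2 = 1.

indicial: r^2 - 3 r + 2 = 0; roots r_1 = 2, r_2 = 1


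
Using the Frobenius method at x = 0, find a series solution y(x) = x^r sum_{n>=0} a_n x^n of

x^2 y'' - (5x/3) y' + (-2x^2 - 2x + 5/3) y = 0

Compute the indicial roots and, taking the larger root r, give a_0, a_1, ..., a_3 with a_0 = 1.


Write in Frobenius form y'' + (p(x)/x) y' + (q(x)/x^2) y = 0:
  p(x) = -5/3,  q(x) = -2x^2 - 2x + 5/3.
Indicial equation: r(r-1) + (-5/3) r + (5/3) = 0 -> roots r_1 = 5/3, r_2 = 1.
Take r = r_1 = 5/3. Let y(x) = x^r sum_{n>=0} a_n x^n with a_0 = 1.
Substitute y = x^r sum a_n x^n and match x^{r+n}. The recurrence is
  D(n) a_n - 2 a_{n-1} - 2 a_{n-2} = 0,  where D(n) = (r+n)(r+n-1) + (-5/3)(r+n) + (5/3).
  a_n = [2 a_{n-1} + 2 a_{n-2}] / D(n).
Since the indicial polynomial factors as (r - r_1)(r - r_2), D(n) = (r_1 + n - r_1)(r_1 + n - r_2) = n(n + 2/3).
Evaluating step by step (a_0 = 1):
  n = 1: D(1) = 1(1 + 2/3) = 5/3; numerator = 2(1) = 2; a_1 = (2)/(5/3) = 6/5
  n = 2: D(2) = 2(2 + 2/3) = 16/3; numerator = 2(6/5) + 2(1) = 22/5; a_2 = (22/5)/(16/3) = 33/40
  n = 3: D(3) = 3(3 + 2/3) = 11; numerator = 2(33/40) + 2(6/5) = 81/20; a_3 = (81/20)/(11) = 81/220

r = 5/3; a_0 = 1; a_1 = 6/5; a_2 = 33/40; a_3 = 81/220


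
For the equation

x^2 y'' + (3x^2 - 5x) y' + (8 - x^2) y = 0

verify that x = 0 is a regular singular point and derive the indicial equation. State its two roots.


Divide by x^2 to reach normal form y'' + P_1(x) y' + P_2(x) y = 0 with P_1(x) = 3 - 5/x and P_2(x) = -1 + 8/x^2.
x = 0 is a singular point because the y'-coefficient 3 - 5/x has a pole at x = 0 and the y-coefficient -1 + 8/x^2 has a pole at x = 0.
It is a regular singular point because x P_1(x) = p(x) = 3x - 5 and x^2 P_2(x) = q(x) = 8 - x^2 are polynomials, hence analytic at x = 0.
p(0) = -5,  q(0) = 8.
Indicial equation: r(r-1) + p(0) r + q(0) = 0, i.e. r^2 + (p(0) - 1) r + q(0) = 0, i.e. r^2 - 6 r + 8 = 0.
Discriminant: (-6)^2 - 4(8) = 4, so r = (6 ± 2)/2.
Solving: r_1 = 4, r_2 = 2.

indicial: r^2 - 6 r + 8 = 0; roots r_1 = 4, r_2 = 2


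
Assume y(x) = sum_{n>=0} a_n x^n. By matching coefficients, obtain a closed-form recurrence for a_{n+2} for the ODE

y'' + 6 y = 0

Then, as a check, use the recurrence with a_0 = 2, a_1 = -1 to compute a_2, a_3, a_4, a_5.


Substitute y = sum_n a_n x^n into y'' + (const) y = 0.
y''(x) = sum_{n>=0} (n+2)(n+1) a_{n+2} x^n.
The ODE becomes sum_n [(n+2)(n+1) a_{n+2} + 6 a_n] x^n = 0.
Setting each coefficient to zero gives the recurrence:
  (n+2)(n+1) a_{n+2} + 6 a_n = 0,
  a_{n+2} = -6 / ((n+1)(n+2)) a_n.

Check with a_0 = 2, a_1 = -1 (apply the recurrence for n = 0, 1, 2, 3): a_0 = 2, a_1 = -1, a_2 = -6, a_3 = 1, a_4 = 3, a_5 = -3/10.

a_{n+2} = -6/((n+1)(n+2)) * a_n; check: a_0 = 2, a_1 = -1, a_2 = -6, a_3 = 1, a_4 = 3, a_5 = -3/10


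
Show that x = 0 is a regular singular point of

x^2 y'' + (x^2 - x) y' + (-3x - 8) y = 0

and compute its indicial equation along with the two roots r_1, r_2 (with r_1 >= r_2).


Divide by x^2 to reach normal form y'' + P_1(x) y' + P_2(x) y = 0 with P_1(x) = 1 - 1/x and P_2(x) = -3/x - 8/x^2.
x = 0 is a singular point because the y'-coefficient 1 - 1/x has a pole at x = 0 and the y-coefficient -3/x - 8/x^2 has a pole at x = 0.
It is a regular singular point because x P_1(x) = p(x) = x - 1 and x^2 P_2(x) = q(x) = -3x - 8 are polynomials, hence analytic at x = 0.
p(0) = -1,  q(0) = -8.
Indicial equation: r(r-1) + p(0) r + q(0) = 0, i.e. r^2 + (p(0) - 1) r + q(0) = 0, i.e. r^2 - 2 r - 8 = 0.
Discriminant: (-2)^2 - 4(-8) = 36, so r = (2 ± 6)/2.
Solving: r_1 = 4, r_2 = -2.

indicial: r^2 - 2 r - 8 = 0; roots r_1 = 4, r_2 = -2


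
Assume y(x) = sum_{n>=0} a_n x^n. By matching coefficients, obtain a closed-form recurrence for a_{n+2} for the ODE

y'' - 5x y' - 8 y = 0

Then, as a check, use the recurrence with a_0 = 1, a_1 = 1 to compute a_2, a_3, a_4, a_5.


Substitute y = sum_n a_n x^n.
y''(x) has coefficient (n+2)(n+1) a_{n+2} at x^n;
-5 x y'(x) has coefficient -5 n a_n at x^n (shift);
-8 y(x) has coefficient -8 a_n at x^n.
Matching x^n: (n+2)(n+1) a_{n+2} + (-5n - 8) a_n = 0.
Thus a_{n+2} = (5n + 8) / ((n+1)(n+2)) * a_n.

Check with a_0 = 1, a_1 = 1 (apply the recurrence for n = 0, 1, 2, 3): a_0 = 1, a_1 = 1, a_2 = 4, a_3 = 13/6, a_4 = 6, a_5 = 299/120.

a_(n+2) = (5n + 8) / ((n+1)(n+2)) * a_n; check: a_0 = 1, a_1 = 1, a_2 = 4, a_3 = 13/6, a_4 = 6, a_5 = 299/120


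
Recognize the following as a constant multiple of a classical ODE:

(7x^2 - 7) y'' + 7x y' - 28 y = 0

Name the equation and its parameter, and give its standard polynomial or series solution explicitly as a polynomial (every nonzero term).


All three coefficients share the factor -7; dividing through by -7 gives  (1 - x^2) y'' - x y' + 4 y = 0.
This matches the Chebyshev equation (1 - x^2) y'' - x y' + n^2 y = 0 (note the -x y' term, not -2x y') with n^2 = 4, so n = 2; the polynomial solution is T_2(x).
With y = sum_k a_k x^k, matching x^k gives (k+2)(k+1) a_{k+2} = (k^2 - n^2) a_k = (k - 2)(k + 2) a_k. The right side vanishes at k = 2, so the series with the parity of 2 terminates at degree 2.
Standard normalization: leading coefficient of T_n is 2^(n-1), so a_2 = 2^1 = 2. Work downward with a_k = (k+1)(k+2) a_{k+2} / ((k - 2)(k + 2)):
  a_0 = (1)(2)(2) / ((0 - 2)(0 + 2)) = 4/(-4) = -1
Hence T_2(x) = 2 x^2 - 1.

T_2(x); series = 2 x^2 - 1


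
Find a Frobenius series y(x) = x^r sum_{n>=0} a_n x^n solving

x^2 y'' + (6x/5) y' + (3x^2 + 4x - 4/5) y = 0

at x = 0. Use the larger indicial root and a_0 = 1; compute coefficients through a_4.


Write in Frobenius form y'' + (p(x)/x) y' + (q(x)/x^2) y = 0:
  p(x) = 6/5,  q(x) = 3x^2 + 4x - 4/5.
Indicial equation: r(r-1) + (6/5) r + (-4/5) = 0 -> roots r_1 = 4/5, r_2 = -1.
Take r = r_1 = 4/5. Let y(x) = x^r sum_{n>=0} a_n x^n with a_0 = 1.
Substitute y = x^r sum a_n x^n and match x^{r+n}. The recurrence is
  D(n) a_n + 4 a_{n-1} + 3 a_{n-2} = 0,  where D(n) = (r+n)(r+n-1) + (6/5)(r+n) + (-4/5).
  a_n = [-4 a_{n-1} - 3 a_{n-2}] / D(n).
Since the indicial polynomial factors as (r - r_1)(r - r_2), D(n) = (r_1 + n - r_1)(r_1 + n - r_2) = n(n + 9/5).
Evaluating step by step (a_0 = 1):
  n = 1: D(1) = 1(1 + 9/5) = 14/5; numerator = -4(1) = -4; a_1 = (-4)/(14/5) = -10/7
  n = 2: D(2) = 2(2 + 9/5) = 38/5; numerator = -4(-10/7) - 3(1) = 19/7; a_2 = (19/7)/(38/5) = 5/14
  n = 3: D(3) = 3(3 + 9/5) = 72/5; numerator = -4(5/14) - 3(-10/7) = 20/7; a_3 = (20/7)/(72/5) = 25/126
  n = 4: D(4) = 4(4 + 9/5) = 116/5; numerator = -4(25/126) - 3(5/14) = -235/126; a_4 = (-235/126)/(116/5) = -1175/14616

r = 4/5; a_0 = 1; a_1 = -10/7; a_2 = 5/14; a_3 = 25/126; a_4 = -1175/14616


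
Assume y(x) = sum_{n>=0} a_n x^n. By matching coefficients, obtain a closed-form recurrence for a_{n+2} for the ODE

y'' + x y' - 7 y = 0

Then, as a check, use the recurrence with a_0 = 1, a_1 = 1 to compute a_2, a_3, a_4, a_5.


Substitute y = sum_n a_n x^n.
y''(x) has coefficient (n+2)(n+1) a_{n+2} at x^n;
x y'(x) has coefficient n a_n at x^n (shift);
-7 y(x) has coefficient -7 a_n at x^n.
Matching x^n: (n+2)(n+1) a_{n+2} + (n - 7) a_n = 0.
Thus a_{n+2} = (-n + 7) / ((n+1)(n+2)) * a_n.

Check with a_0 = 1, a_1 = 1 (apply the recurrence for n = 0, 1, 2, 3): a_0 = 1, a_1 = 1, a_2 = 7/2, a_3 = 1, a_4 = 35/24, a_5 = 1/5.

a_(n+2) = (-n + 7) / ((n+1)(n+2)) * a_n; check: a_0 = 1, a_1 = 1, a_2 = 7/2, a_3 = 1, a_4 = 35/24, a_5 = 1/5


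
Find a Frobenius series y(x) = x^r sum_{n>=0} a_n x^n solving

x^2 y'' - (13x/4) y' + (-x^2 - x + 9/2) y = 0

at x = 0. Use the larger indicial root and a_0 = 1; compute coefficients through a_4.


Write in Frobenius form y'' + (p(x)/x) y' + (q(x)/x^2) y = 0:
  p(x) = -13/4,  q(x) = -x^2 - x + 9/2.
Indicial equation: r(r-1) + (-13/4) r + (9/2) = 0 -> roots r_1 = 9/4, r_2 = 2.
Take r = r_1 = 9/4. Let y(x) = x^r sum_{n>=0} a_n x^n with a_0 = 1.
Substitute y = x^r sum a_n x^n and match x^{r+n}. The recurrence is
  D(n) a_n - 1 a_{n-1} - 1 a_{n-2} = 0,  where D(n) = (r+n)(r+n-1) + (-13/4)(r+n) + (9/2).
  a_n = [1 a_{n-1} + 1 a_{n-2}] / D(n).
Since the indicial polynomial factors as (r - r_1)(r - r_2), D(n) = (r_1 + n - r_1)(r_1 + n - r_2) = n(n + 1/4).
Evaluating step by step (a_0 = 1):
  n = 1: D(1) = 1(1 + 1/4) = 5/4; numerator = 1(1) = 1; a_1 = (1)/(5/4) = 4/5
  n = 2: D(2) = 2(2 + 1/4) = 9/2; numerator = 1(4/5) + 1(1) = 9/5; a_2 = (9/5)/(9/2) = 2/5
  n = 3: D(3) = 3(3 + 1/4) = 39/4; numerator = 1(2/5) + 1(4/5) = 6/5; a_3 = (6/5)/(39/4) = 8/65
  n = 4: D(4) = 4(4 + 1/4) = 17; numerator = 1(8/65) + 1(2/5) = 34/65; a_4 = (34/65)/(17) = 2/65

r = 9/4; a_0 = 1; a_1 = 4/5; a_2 = 2/5; a_3 = 8/65; a_4 = 2/65


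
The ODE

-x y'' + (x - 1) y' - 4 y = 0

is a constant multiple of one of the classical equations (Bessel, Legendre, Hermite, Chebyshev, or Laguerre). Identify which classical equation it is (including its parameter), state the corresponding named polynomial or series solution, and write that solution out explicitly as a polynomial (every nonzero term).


All three coefficients share the factor -1; dividing through by -1 gives  x y'' + (1 - x) y' + 4 y = 0.
This matches the Laguerre equation x y'' + (1 - x) y' + n y = 0 with n = 4; the polynomial solution is L_4(x).
With y = sum_k a_k x^k, matching x^k gives (k+1)k a_{k+1} + (k+1) a_{k+1} - k a_k + n a_k = 0, i.e. (k+1)^2 a_{k+1} = (k - n) a_k = (k - 4) a_k. The right side vanishes at k = 4, so the series terminates at degree 4.
Standard normalization L_n(0) = 1 gives a_0 = 1. Work upward with a_{k+1} = (k - 4) a_k / (k+1)^2:
  a_1 = (0 - 4)(1) / 1^2 = -4/1 = -4
  a_2 = (1 - 4)(-4) / 2^2 = 12/4 = 3
  a_3 = (2 - 4)(3) / 3^2 = -6/9 = -2/3
  a_4 = (3 - 4)(-2/3) / 4^2 = (2/3)/16 = 1/24
Hence L_4(x) = x^4/24 - 2 x^3/3 + 3 x^2 - 4 x + 1.

L_4(x); series = x^4/24 - 2 x^3/3 + 3 x^2 - 4 x + 1


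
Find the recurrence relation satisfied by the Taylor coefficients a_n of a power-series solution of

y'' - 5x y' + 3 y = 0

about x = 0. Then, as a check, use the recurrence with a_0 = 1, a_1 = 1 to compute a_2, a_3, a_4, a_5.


Substitute y = sum_n a_n x^n.
y''(x) has coefficient (n+2)(n+1) a_{n+2} at x^n;
-5 x y'(x) has coefficient -5 n a_n at x^n (shift);
3 y(x) has coefficient 3 a_n at x^n.
Matching x^n: (n+2)(n+1) a_{n+2} + (-5n + 3) a_n = 0.
Thus a_{n+2} = (5n - 3) / ((n+1)(n+2)) * a_n.

Check with a_0 = 1, a_1 = 1 (apply the recurrence for n = 0, 1, 2, 3): a_0 = 1, a_1 = 1, a_2 = -3/2, a_3 = 1/3, a_4 = -7/8, a_5 = 1/5.

a_(n+2) = (5n - 3) / ((n+1)(n+2)) * a_n; check: a_0 = 1, a_1 = 1, a_2 = -3/2, a_3 = 1/3, a_4 = -7/8, a_5 = 1/5


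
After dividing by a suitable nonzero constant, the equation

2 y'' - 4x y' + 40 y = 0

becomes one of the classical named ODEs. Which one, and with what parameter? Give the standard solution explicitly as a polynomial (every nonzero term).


All three coefficients share the factor 2; dividing through by 2 gives  y'' - 2x y' + 20 y = 0.
This matches the Hermite equation y'' - 2x y' + 2n y = 0 with 2n = 20, so n = 10; the polynomial solution is H_10(x).
With y = sum_k a_k x^k, matching x^k gives (k+2)(k+1) a_{k+2} = 2(k - n) a_k = 2(k - 10) a_k. The right side vanishes at k = 10, so the series with the parity of 10 terminates at degree 10.
Standard normalization: leading coefficient of H_n is 2^n, so a_10 = 2^10 = 1024. Work downward with a_k = (k+1)(k+2) a_{k+2} / (2(k - n)):
  a_8 = (9)(10)(1024) / (2(8 - 10)) = 92160/(-4) = -23040
  a_6 = (7)(8)(-23040) / (2(6 - 10)) = -1290240/(-8) = 161280
  a_4 = (5)(6)(161280) / (2(4 - 10)) = 4838400/(-12) = -403200
  a_2 = (3)(4)(-403200) / (2(2 - 10)) = -4838400/(-16) = 302400
  a_0 = (1)(2)(302400) / (2(0 - 10)) = 604800/(-20) = -30240
Hence H_10(x) = 1024 x^10 - 23040 x^8 + 161280 x^6 - 403200 x^4 + 302400 x^2 - 30240.

H_10(x); series = 1024 x^10 - 23040 x^8 + 161280 x^6 - 403200 x^4 + 302400 x^2 - 30240


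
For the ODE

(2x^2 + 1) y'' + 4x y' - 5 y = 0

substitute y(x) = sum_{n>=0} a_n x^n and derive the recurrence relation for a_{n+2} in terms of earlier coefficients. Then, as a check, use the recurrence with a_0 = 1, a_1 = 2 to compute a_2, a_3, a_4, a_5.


Substitute y = sum_n a_n x^n.
(1 + 2 x^2) y'' contributes (n+2)(n+1) a_{n+2} + 2 n(n-1) a_n at x^n.
4 x y'(x) contributes 4 n a_n at x^n.
-5 y(x) contributes -5 a_n at x^n.
Matching x^n: (n+2)(n+1) a_{n+2} + (2 n(n-1) + 4 n - 5) a_n = 0.
Thus a_{n+2} = (-2 n(n-1) - 4 n + 5) / ((n+1)(n+2)) * a_n.

Check with a_0 = 1, a_1 = 2 (apply the recurrence for n = 0, 1, 2, 3): a_0 = 1, a_1 = 2, a_2 = 5/2, a_3 = 1/3, a_4 = -35/24, a_5 = -19/60.

a_(n+2) = (-2 n(n-1) - 4 n + 5) / ((n+1)(n+2)) * a_n; check: a_0 = 1, a_1 = 2, a_2 = 5/2, a_3 = 1/3, a_4 = -35/24, a_5 = -19/60


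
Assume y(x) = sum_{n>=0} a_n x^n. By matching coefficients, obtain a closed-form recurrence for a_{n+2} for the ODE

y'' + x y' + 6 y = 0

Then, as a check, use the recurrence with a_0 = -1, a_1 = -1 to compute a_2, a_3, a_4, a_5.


Substitute y = sum_n a_n x^n.
y''(x) has coefficient (n+2)(n+1) a_{n+2} at x^n;
x y'(x) has coefficient n a_n at x^n (shift);
6 y(x) has coefficient 6 a_n at x^n.
Matching x^n: (n+2)(n+1) a_{n+2} + (n + 6) a_n = 0.
Thus a_{n+2} = (-n - 6) / ((n+1)(n+2)) * a_n.

Check with a_0 = -1, a_1 = -1 (apply the recurrence for n = 0, 1, 2, 3): a_0 = -1, a_1 = -1, a_2 = 3, a_3 = 7/6, a_4 = -2, a_5 = -21/40.

a_(n+2) = (-n - 6) / ((n+1)(n+2)) * a_n; check: a_0 = -1, a_1 = -1, a_2 = 3, a_3 = 7/6, a_4 = -2, a_5 = -21/40


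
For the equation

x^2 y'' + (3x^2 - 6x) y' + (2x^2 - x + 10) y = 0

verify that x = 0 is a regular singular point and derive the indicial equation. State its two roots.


Divide by x^2 to reach normal form y'' + P_1(x) y' + P_2(x) y = 0 with P_1(x) = 3 - 6/x and P_2(x) = 2 - 1/x + 10/x^2.
x = 0 is a singular point because the y'-coefficient 3 - 6/x has a pole at x = 0 and the y-coefficient 2 - 1/x + 10/x^2 has a pole at x = 0.
It is a regular singular point because x P_1(x) = p(x) = 3x - 6 and x^2 P_2(x) = q(x) = 2x^2 - x + 10 are polynomials, hence analytic at x = 0.
p(0) = -6,  q(0) = 10.
Indicial equation: r(r-1) + p(0) r + q(0) = 0, i.e. r^2 + (p(0) - 1) r + q(0) = 0, i.e. r^2 - 7 r + 10 = 0.
Discriminant: (-7)^2 - 4(10) = 9, so r = (7 ± 3)/2.
Solving: r_1 = 5, r_2 = 2.

indicial: r^2 - 7 r + 10 = 0; roots r_1 = 5, r_2 = 2


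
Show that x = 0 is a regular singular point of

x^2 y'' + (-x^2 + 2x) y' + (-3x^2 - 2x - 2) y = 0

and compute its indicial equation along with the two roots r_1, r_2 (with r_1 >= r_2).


Divide by x^2 to reach normal form y'' + P_1(x) y' + P_2(x) y = 0 with P_1(x) = -1 + 2/x and P_2(x) = -3 - 2/x - 2/x^2.
x = 0 is a singular point because the y'-coefficient -1 + 2/x has a pole at x = 0 and the y-coefficient -3 - 2/x - 2/x^2 has a pole at x = 0.
It is a regular singular point because x P_1(x) = p(x) = 2 - x and x^2 P_2(x) = q(x) = -3x^2 - 2x - 2 are polynomials, hence analytic at x = 0.
p(0) = 2,  q(0) = -2.
Indicial equation: r(r-1) + p(0) r + q(0) = 0, i.e. r^2 + (p(0) - 1) r + q(0) = 0, i.e. r^2 + 1 r - 2 = 0.
Discriminant: (1)^2 - 4(-2) = 9, so r = (-1 ± 3)/2.
Solving: r_1 = 1, r_2 = -2.

indicial: r^2 + 1 r - 2 = 0; roots r_1 = 1, r_2 = -2


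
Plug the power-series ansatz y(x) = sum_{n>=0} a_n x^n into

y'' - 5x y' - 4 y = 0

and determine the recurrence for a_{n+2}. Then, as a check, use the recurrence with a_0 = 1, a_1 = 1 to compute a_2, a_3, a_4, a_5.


Substitute y = sum_n a_n x^n.
y''(x) has coefficient (n+2)(n+1) a_{n+2} at x^n;
-5 x y'(x) has coefficient -5 n a_n at x^n (shift);
-4 y(x) has coefficient -4 a_n at x^n.
Matching x^n: (n+2)(n+1) a_{n+2} + (-5n - 4) a_n = 0.
Thus a_{n+2} = (5n + 4) / ((n+1)(n+2)) * a_n.

Check with a_0 = 1, a_1 = 1 (apply the recurrence for n = 0, 1, 2, 3): a_0 = 1, a_1 = 1, a_2 = 2, a_3 = 3/2, a_4 = 7/3, a_5 = 57/40.

a_(n+2) = (5n + 4) / ((n+1)(n+2)) * a_n; check: a_0 = 1, a_1 = 1, a_2 = 2, a_3 = 3/2, a_4 = 7/3, a_5 = 57/40


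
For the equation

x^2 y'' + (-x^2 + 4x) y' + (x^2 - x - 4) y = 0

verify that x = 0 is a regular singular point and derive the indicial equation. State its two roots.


Divide by x^2 to reach normal form y'' + P_1(x) y' + P_2(x) y = 0 with P_1(x) = -1 + 4/x and P_2(x) = 1 - 1/x - 4/x^2.
x = 0 is a singular point because the y'-coefficient -1 + 4/x has a pole at x = 0 and the y-coefficient 1 - 1/x - 4/x^2 has a pole at x = 0.
It is a regular singular point because x P_1(x) = p(x) = 4 - x and x^2 P_2(x) = q(x) = x^2 - x - 4 are polynomials, hence analytic at x = 0.
p(0) = 4,  q(0) = -4.
Indicial equation: r(r-1) + p(0) r + q(0) = 0, i.e. r^2 + (p(0) - 1) r + q(0) = 0, i.e. r^2 + 3 r - 4 = 0.
Discriminant: (3)^2 - 4(-4) = 25, so r = (-3 ± 5)/2.
Solving: r_1 = 1, r_2 = -4.

indicial: r^2 + 3 r - 4 = 0; roots r_1 = 1, r_2 = -4


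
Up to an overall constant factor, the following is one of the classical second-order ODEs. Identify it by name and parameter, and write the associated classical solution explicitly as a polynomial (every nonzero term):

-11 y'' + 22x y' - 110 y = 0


All three coefficients share the factor -11; dividing through by -11 gives  y'' - 2x y' + 10 y = 0.
This matches the Hermite equation y'' - 2x y' + 2n y = 0 with 2n = 10, so n = 5; the polynomial solution is H_5(x).
With y = sum_k a_k x^k, matching x^k gives (k+2)(k+1) a_{k+2} = 2(k - n) a_k = 2(k - 5) a_k. The right side vanishes at k = 5, so the series with the parity of 5 terminates at degree 5.
Standard normalization: leading coefficient of H_n is 2^n, so a_5 = 2^5 = 32. Work downward with a_k = (k+1)(k+2) a_{k+2} / (2(k - n)):
  a_3 = (4)(5)(32) / (2(3 - 5)) = 640/(-4) = -160
  a_1 = (2)(3)(-160) / (2(1 - 5)) = -960/(-8) = 120
Hence H_5(x) = 32 x^5 - 160 x^3 + 120 x.

H_5(x); series = 32 x^5 - 160 x^3 + 120 x


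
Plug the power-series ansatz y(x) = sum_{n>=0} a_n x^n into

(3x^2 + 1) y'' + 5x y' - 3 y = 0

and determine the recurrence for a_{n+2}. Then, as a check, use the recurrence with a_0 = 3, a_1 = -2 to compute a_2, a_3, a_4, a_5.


Substitute y = sum_n a_n x^n.
(1 + 3 x^2) y'' contributes (n+2)(n+1) a_{n+2} + 3 n(n-1) a_n at x^n.
5 x y'(x) contributes 5 n a_n at x^n.
-3 y(x) contributes -3 a_n at x^n.
Matching x^n: (n+2)(n+1) a_{n+2} + (3 n(n-1) + 5 n - 3) a_n = 0.
Thus a_{n+2} = (-3 n(n-1) - 5 n + 3) / ((n+1)(n+2)) * a_n.

Check with a_0 = 3, a_1 = -2 (apply the recurrence for n = 0, 1, 2, 3): a_0 = 3, a_1 = -2, a_2 = 9/2, a_3 = 2/3, a_4 = -39/8, a_5 = -1.

a_(n+2) = (-3 n(n-1) - 5 n + 3) / ((n+1)(n+2)) * a_n; check: a_0 = 3, a_1 = -2, a_2 = 9/2, a_3 = 2/3, a_4 = -39/8, a_5 = -1


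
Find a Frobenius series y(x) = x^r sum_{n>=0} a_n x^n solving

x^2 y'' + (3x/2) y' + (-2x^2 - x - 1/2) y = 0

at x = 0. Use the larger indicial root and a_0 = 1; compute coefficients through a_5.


Write in Frobenius form y'' + (p(x)/x) y' + (q(x)/x^2) y = 0:
  p(x) = 3/2,  q(x) = -2x^2 - x - 1/2.
Indicial equation: r(r-1) + (3/2) r + (-1/2) = 0 -> roots r_1 = 1/2, r_2 = -1.
Take r = r_1 = 1/2. Let y(x) = x^r sum_{n>=0} a_n x^n with a_0 = 1.
Substitute y = x^r sum a_n x^n and match x^{r+n}. The recurrence is
  D(n) a_n - 1 a_{n-1} - 2 a_{n-2} = 0,  where D(n) = (r+n)(r+n-1) + (3/2)(r+n) + (-1/2).
  a_n = [1 a_{n-1} + 2 a_{n-2}] / D(n).
Since the indicial polynomial factors as (r - r_1)(r - r_2), D(n) = (r_1 + n - r_1)(r_1 + n - r_2) = n(n + 3/2).
Evaluating step by step (a_0 = 1):
  n = 1: D(1) = 1(1 + 3/2) = 5/2; numerator = 1(1) = 1; a_1 = (1)/(5/2) = 2/5
  n = 2: D(2) = 2(2 + 3/2) = 7; numerator = 1(2/5) + 2(1) = 12/5; a_2 = (12/5)/(7) = 12/35
  n = 3: D(3) = 3(3 + 3/2) = 27/2; numerator = 1(12/35) + 2(2/5) = 8/7; a_3 = (8/7)/(27/2) = 16/189
  n = 4: D(4) = 4(4 + 3/2) = 22; numerator = 1(16/189) + 2(12/35) = 104/135; a_4 = (104/135)/(22) = 52/1485
  n = 5: D(5) = 5(5 + 3/2) = 65/2; numerator = 1(52/1485) + 2(16/189) = 236/1155; a_5 = (236/1155)/(65/2) = 472/75075

r = 1/2; a_0 = 1; a_1 = 2/5; a_2 = 12/35; a_3 = 16/189; a_4 = 52/1485; a_5 = 472/75075


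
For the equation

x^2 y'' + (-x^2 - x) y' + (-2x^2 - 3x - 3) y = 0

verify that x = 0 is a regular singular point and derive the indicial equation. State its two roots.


Divide by x^2 to reach normal form y'' + P_1(x) y' + P_2(x) y = 0 with P_1(x) = -1 - 1/x and P_2(x) = -2 - 3/x - 3/x^2.
x = 0 is a singular point because the y'-coefficient -1 - 1/x has a pole at x = 0 and the y-coefficient -2 - 3/x - 3/x^2 has a pole at x = 0.
It is a regular singular point because x P_1(x) = p(x) = -x - 1 and x^2 P_2(x) = q(x) = -2x^2 - 3x - 3 are polynomials, hence analytic at x = 0.
p(0) = -1,  q(0) = -3.
Indicial equation: r(r-1) + p(0) r + q(0) = 0, i.e. r^2 + (p(0) - 1) r + q(0) = 0, i.e. r^2 - 2 r - 3 = 0.
Discriminant: (-2)^2 - 4(-3) = 16, so r = (2 ± 4)/2.
Solving: r_1 = 3, r_2 = -1.

indicial: r^2 - 2 r - 3 = 0; roots r_1 = 3, r_2 = -1


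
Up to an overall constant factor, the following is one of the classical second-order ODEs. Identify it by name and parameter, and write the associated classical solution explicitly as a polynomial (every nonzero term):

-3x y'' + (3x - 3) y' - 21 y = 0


All three coefficients share the factor -3; dividing through by -3 gives  x y'' + (1 - x) y' + 7 y = 0.
This matches the Laguerre equation x y'' + (1 - x) y' + n y = 0 with n = 7; the polynomial solution is L_7(x).
With y = sum_k a_k x^k, matching x^k gives (k+1)k a_{k+1} + (k+1) a_{k+1} - k a_k + n a_k = 0, i.e. (k+1)^2 a_{k+1} = (k - n) a_k = (k - 7) a_k. The right side vanishes at k = 7, so the series terminates at degree 7.
Standard normalization L_n(0) = 1 gives a_0 = 1. Work upward with a_{k+1} = (k - 7) a_k / (k+1)^2:
  a_1 = (0 - 7)(1) / 1^2 = -7/1 = -7
  a_2 = (1 - 7)(-7) / 2^2 = 42/4 = 21/2
  a_3 = (2 - 7)(21/2) / 3^2 = (-105/2)/9 = -35/6
  a_4 = (3 - 7)(-35/6) / 4^2 = (70/3)/16 = 35/24
  a_5 = (4 - 7)(35/24) / 5^2 = (-35/8)/25 = -7/40
  a_6 = (5 - 7)(-7/40) / 6^2 = (7/20)/36 = 7/720
  a_7 = (6 - 7)(7/720) / 7^2 = (-7/720)/49 = -1/5040
Hence L_7(x) = -x^7/5040 + 7 x^6/720 - 7 x^5/40 + 35 x^4/24 - 35 x^3/6 + 21 x^2/2 - 7 x + 1.

L_7(x); series = -x^7/5040 + 7 x^6/720 - 7 x^5/40 + 35 x^4/24 - 35 x^3/6 + 21 x^2/2 - 7 x + 1


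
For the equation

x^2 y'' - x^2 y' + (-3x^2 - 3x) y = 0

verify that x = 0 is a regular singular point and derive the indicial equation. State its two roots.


Divide by x^2 to reach normal form y'' + P_1(x) y' + P_2(x) y = 0 with P_1(x) = -1 and P_2(x) = -3 - 3/x.
x = 0 is a singular point because the y-coefficient -3 - 3/x has a pole at x = 0.
It is a regular singular point because x P_1(x) = p(x) = -x and x^2 P_2(x) = q(x) = -3x^2 - 3x are polynomials, hence analytic at x = 0.
p(0) = 0,  q(0) = 0.
Indicial equation: r(r-1) + p(0) r + q(0) = 0, i.e. r^2 + (p(0) - 1) r + q(0) = 0, i.e. r^2 - 1 r = 0.
Discriminant: (-1)^2 - 4(0) = 1, so r = (1 ± 1)/2.
Solving: r_1 = 1, r_2 = 0.

indicial: r^2 - 1 r = 0; roots r_1 = 1, r_2 = 0


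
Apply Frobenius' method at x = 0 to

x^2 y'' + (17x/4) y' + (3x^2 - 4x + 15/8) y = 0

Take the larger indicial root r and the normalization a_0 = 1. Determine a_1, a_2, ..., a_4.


Write in Frobenius form y'' + (p(x)/x) y' + (q(x)/x^2) y = 0:
  p(x) = 17/4,  q(x) = 3x^2 - 4x + 15/8.
Indicial equation: r(r-1) + (17/4) r + (15/8) = 0 -> roots r_1 = -3/4, r_2 = -5/2.
Take r = r_1 = -3/4. Let y(x) = x^r sum_{n>=0} a_n x^n with a_0 = 1.
Substitute y = x^r sum a_n x^n and match x^{r+n}. The recurrence is
  D(n) a_n - 4 a_{n-1} + 3 a_{n-2} = 0,  where D(n) = (r+n)(r+n-1) + (17/4)(r+n) + (15/8).
  a_n = [4 a_{n-1} - 3 a_{n-2}] / D(n).
Since the indicial polynomial factors as (r - r_1)(r - r_2), D(n) = (r_1 + n - r_1)(r_1 + n - r_2) = n(n + 7/4).
Evaluating step by step (a_0 = 1):
  n = 1: D(1) = 1(1 + 7/4) = 11/4; numerator = 4(1) = 4; a_1 = (4)/(11/4) = 16/11
  n = 2: D(2) = 2(2 + 7/4) = 15/2; numerator = 4(16/11) - 3(1) = 31/11; a_2 = (31/11)/(15/2) = 62/165
  n = 3: D(3) = 3(3 + 7/4) = 57/4; numerator = 4(62/165) - 3(16/11) = -472/165; a_3 = (-472/165)/(57/4) = -1888/9405
  n = 4: D(4) = 4(4 + 7/4) = 23; numerator = 4(-1888/9405) - 3(62/165) = -18154/9405; a_4 = (-18154/9405)/(23) = -18154/216315

r = -3/4; a_0 = 1; a_1 = 16/11; a_2 = 62/165; a_3 = -1888/9405; a_4 = -18154/216315


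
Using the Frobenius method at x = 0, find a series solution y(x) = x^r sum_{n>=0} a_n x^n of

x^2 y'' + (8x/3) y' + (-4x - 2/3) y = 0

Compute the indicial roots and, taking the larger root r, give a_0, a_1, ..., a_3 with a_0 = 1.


Write in Frobenius form y'' + (p(x)/x) y' + (q(x)/x^2) y = 0:
  p(x) = 8/3,  q(x) = -4x - 2/3.
Indicial equation: r(r-1) + (8/3) r + (-2/3) = 0 -> roots r_1 = 1/3, r_2 = -2.
Take r = r_1 = 1/3. Let y(x) = x^r sum_{n>=0} a_n x^n with a_0 = 1.
Substitute y = x^r sum a_n x^n and match x^{r+n}. The recurrence is
  D(n) a_n - 4 a_{n-1} = 0,  where D(n) = (r+n)(r+n-1) + (8/3)(r+n) + (-2/3).
  a_n = 4 / D(n) * a_{n-1}.
Since the indicial polynomial factors as (r - r_1)(r - r_2), D(n) = (r_1 + n - r_1)(r_1 + n - r_2) = n(n + 7/3).
Evaluating step by step (a_0 = 1):
  n = 1: D(1) = 1(1 + 7/3) = 10/3; numerator = 4(1) = 4; a_1 = (4)/(10/3) = 6/5
  n = 2: D(2) = 2(2 + 7/3) = 26/3; numerator = 4(6/5) = 24/5; a_2 = (24/5)/(26/3) = 36/65
  n = 3: D(3) = 3(3 + 7/3) = 16; numerator = 4(36/65) = 144/65; a_3 = (144/65)/(16) = 9/65

r = 1/3; a_0 = 1; a_1 = 6/5; a_2 = 36/65; a_3 = 9/65
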